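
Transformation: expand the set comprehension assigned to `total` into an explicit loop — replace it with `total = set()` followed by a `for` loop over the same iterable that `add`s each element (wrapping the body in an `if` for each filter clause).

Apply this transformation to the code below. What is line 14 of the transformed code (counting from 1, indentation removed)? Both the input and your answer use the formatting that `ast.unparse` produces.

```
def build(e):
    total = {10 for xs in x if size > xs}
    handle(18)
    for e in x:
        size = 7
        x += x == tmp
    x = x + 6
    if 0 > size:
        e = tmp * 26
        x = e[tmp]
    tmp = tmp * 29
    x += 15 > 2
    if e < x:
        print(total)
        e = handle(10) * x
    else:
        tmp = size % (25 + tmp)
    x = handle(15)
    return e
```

Transformed code:
def build(e):
    total = set()
    for xs in x:
        if size > xs:
            total.add(10)
    handle(18)
    for e in x:
        size = 7
        x += x == tmp
    x = x + 6
    if 0 > size:
        e = tmp * 26
        x = e[tmp]
    tmp = tmp * 29
    x += 15 > 2
    if e < x:
        print(total)
        e = handle(10) * x
    else:
        tmp = size % (25 + tmp)
    x = handle(15)
    return e

tmp = tmp * 29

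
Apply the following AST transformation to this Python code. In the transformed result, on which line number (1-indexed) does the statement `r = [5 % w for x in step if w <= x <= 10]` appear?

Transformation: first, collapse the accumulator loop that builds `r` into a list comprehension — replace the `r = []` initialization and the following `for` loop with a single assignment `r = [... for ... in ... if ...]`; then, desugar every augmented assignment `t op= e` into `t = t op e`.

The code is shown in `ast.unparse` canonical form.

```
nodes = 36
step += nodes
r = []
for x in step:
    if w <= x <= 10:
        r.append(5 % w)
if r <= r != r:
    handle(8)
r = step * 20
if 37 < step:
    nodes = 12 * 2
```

Transformed code:
nodes = 36
step = step + nodes
r = [5 % w for x in step if w <= x <= 10]
if r <= r != r:
    handle(8)
r = step * 20
if 37 < step:
    nodes = 12 * 2

3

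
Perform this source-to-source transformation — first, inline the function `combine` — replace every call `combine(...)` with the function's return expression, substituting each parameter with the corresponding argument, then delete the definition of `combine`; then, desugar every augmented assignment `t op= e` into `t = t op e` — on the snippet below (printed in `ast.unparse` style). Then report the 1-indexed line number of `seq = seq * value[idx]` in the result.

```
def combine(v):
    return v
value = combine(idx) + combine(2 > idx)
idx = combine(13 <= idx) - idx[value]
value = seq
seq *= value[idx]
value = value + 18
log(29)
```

Transformed code:
value = idx + (2 > idx)
idx = (13 <= idx) - idx[value]
value = seq
seq = seq * value[idx]
value = value + 18
log(29)

4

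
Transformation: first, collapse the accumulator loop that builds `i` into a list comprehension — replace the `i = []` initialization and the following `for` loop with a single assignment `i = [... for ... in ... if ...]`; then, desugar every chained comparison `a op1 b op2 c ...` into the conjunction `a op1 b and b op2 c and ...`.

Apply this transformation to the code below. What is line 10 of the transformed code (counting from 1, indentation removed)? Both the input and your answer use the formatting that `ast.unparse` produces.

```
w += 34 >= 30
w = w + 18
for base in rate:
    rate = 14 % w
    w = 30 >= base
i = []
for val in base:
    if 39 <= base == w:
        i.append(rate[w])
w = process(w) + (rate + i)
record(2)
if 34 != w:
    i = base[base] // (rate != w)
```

i = base[base] // (rate != w)

Transformed code:
w += 34 >= 30
w = w + 18
for base in rate:
    rate = 14 % w
    w = 30 >= base
i = [rate[w] for val in base if 39 <= base and base == w]
w = process(w) + (rate + i)
record(2)
if 34 != w:
    i = base[base] // (rate != w)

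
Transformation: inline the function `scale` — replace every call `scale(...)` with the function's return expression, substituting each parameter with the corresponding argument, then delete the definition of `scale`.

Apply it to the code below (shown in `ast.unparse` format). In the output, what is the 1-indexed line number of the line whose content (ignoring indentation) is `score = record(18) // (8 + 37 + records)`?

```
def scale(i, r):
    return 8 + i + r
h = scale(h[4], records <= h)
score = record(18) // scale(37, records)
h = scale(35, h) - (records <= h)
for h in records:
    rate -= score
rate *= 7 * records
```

2

Transformed code:
h = 8 + h[4] + (records <= h)
score = record(18) // (8 + 37 + records)
h = 8 + 35 + h - (records <= h)
for h in records:
    rate -= score
rate *= 7 * records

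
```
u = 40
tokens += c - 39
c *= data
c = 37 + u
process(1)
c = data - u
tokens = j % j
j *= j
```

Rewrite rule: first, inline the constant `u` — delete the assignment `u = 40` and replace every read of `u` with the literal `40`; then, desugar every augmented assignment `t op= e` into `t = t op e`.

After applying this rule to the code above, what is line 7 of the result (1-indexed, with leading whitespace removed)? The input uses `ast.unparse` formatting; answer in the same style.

j = j * j

Transformed code:
tokens = tokens + (c - 39)
c = c * data
c = 37 + 40
process(1)
c = data - 40
tokens = j % j
j = j * j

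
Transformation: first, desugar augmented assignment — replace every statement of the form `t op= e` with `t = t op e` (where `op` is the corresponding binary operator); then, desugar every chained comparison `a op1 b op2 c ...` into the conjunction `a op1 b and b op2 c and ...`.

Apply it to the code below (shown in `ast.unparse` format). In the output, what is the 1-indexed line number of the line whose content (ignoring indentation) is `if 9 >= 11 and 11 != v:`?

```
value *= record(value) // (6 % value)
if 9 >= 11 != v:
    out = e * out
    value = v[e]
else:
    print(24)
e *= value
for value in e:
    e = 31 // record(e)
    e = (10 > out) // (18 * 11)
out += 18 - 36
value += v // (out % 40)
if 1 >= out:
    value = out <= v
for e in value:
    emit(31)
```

2

Transformed code:
value = value * (record(value) // (6 % value))
if 9 >= 11 and 11 != v:
    out = e * out
    value = v[e]
else:
    print(24)
e = e * value
for value in e:
    e = 31 // record(e)
    e = (10 > out) // (18 * 11)
out = out + (18 - 36)
value = value + v // (out % 40)
if 1 >= out:
    value = out <= v
for e in value:
    emit(31)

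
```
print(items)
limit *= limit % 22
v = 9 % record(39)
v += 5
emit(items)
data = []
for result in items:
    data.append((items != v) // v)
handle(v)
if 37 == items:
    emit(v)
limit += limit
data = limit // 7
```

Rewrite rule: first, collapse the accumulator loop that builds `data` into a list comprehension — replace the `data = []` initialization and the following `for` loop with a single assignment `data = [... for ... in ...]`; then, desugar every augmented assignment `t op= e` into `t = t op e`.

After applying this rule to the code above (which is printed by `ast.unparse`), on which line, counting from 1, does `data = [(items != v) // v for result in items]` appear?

6

Transformed code:
print(items)
limit = limit * (limit % 22)
v = 9 % record(39)
v = v + 5
emit(items)
data = [(items != v) // v for result in items]
handle(v)
if 37 == items:
    emit(v)
limit = limit + limit
data = limit // 7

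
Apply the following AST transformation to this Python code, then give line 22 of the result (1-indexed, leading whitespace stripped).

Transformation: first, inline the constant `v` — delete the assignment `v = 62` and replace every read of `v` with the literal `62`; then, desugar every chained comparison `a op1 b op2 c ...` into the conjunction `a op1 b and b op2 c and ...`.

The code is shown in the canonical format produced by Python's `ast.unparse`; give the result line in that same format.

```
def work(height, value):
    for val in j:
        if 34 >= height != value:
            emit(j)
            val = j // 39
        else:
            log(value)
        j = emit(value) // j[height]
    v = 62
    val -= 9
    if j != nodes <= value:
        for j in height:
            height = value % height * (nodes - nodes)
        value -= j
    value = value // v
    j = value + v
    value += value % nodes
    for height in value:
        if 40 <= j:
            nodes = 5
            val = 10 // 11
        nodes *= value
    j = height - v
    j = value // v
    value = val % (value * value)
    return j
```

Transformed code:
def work(height, value):
    for val in j:
        if 34 >= height and height != value:
            emit(j)
            val = j // 39
        else:
            log(value)
        j = emit(value) // j[height]
    val -= 9
    if j != nodes and nodes <= value:
        for j in height:
            height = value % height * (nodes - nodes)
        value -= j
    value = value // 62
    j = value + 62
    value += value % nodes
    for height in value:
        if 40 <= j:
            nodes = 5
            val = 10 // 11
        nodes *= value
    j = height - 62
    j = value // 62
    value = val % (value * value)
    return j

j = height - 62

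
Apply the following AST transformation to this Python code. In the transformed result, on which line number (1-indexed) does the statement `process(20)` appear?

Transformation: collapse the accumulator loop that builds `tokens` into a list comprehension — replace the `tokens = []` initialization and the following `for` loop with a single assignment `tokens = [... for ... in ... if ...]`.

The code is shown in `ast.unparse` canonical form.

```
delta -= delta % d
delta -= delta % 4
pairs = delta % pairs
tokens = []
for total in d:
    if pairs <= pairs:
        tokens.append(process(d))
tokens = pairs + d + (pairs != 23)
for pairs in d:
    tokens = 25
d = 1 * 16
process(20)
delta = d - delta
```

Transformed code:
delta -= delta % d
delta -= delta % 4
pairs = delta % pairs
tokens = [process(d) for total in d if pairs <= pairs]
tokens = pairs + d + (pairs != 23)
for pairs in d:
    tokens = 25
d = 1 * 16
process(20)
delta = d - delta

9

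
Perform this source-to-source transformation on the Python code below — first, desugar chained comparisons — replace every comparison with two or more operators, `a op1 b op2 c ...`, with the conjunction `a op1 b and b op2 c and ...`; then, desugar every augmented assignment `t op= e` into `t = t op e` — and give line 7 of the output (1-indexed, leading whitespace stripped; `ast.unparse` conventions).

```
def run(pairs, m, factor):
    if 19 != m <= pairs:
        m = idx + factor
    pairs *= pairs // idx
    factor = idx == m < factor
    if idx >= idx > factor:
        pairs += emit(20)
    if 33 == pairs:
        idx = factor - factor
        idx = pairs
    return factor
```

Transformed code:
def run(pairs, m, factor):
    if 19 != m and m <= pairs:
        m = idx + factor
    pairs = pairs * (pairs // idx)
    factor = idx == m and m < factor
    if idx >= idx and idx > factor:
        pairs = pairs + emit(20)
    if 33 == pairs:
        idx = factor - factor
        idx = pairs
    return factor

pairs = pairs + emit(20)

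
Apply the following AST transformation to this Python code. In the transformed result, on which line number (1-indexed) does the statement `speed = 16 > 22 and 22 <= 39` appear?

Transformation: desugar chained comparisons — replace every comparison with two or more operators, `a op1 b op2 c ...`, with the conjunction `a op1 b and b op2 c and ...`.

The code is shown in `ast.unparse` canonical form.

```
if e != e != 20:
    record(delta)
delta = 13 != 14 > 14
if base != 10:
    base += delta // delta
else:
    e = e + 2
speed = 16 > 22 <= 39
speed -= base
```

Transformed code:
if e != e and e != 20:
    record(delta)
delta = 13 != 14 and 14 > 14
if base != 10:
    base += delta // delta
else:
    e = e + 2
speed = 16 > 22 and 22 <= 39
speed -= base

8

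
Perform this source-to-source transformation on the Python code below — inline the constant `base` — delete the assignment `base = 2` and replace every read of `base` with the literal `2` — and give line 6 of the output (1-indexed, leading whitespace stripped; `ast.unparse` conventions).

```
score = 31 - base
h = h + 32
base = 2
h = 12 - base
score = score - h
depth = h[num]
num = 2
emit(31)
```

Transformed code:
score = 31 - 2
h = h + 32
h = 12 - 2
score = score - h
depth = h[num]
num = 2
emit(31)

num = 2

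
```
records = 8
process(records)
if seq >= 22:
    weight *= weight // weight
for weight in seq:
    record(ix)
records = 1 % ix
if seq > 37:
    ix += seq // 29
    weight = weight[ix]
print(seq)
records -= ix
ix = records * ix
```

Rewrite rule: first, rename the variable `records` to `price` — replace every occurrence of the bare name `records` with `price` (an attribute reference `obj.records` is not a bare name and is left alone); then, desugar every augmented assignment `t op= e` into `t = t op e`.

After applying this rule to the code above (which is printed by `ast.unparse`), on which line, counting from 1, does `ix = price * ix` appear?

13

Transformed code:
price = 8
process(price)
if seq >= 22:
    weight = weight * (weight // weight)
for weight in seq:
    record(ix)
price = 1 % ix
if seq > 37:
    ix = ix + seq // 29
    weight = weight[ix]
print(seq)
price = price - ix
ix = price * ix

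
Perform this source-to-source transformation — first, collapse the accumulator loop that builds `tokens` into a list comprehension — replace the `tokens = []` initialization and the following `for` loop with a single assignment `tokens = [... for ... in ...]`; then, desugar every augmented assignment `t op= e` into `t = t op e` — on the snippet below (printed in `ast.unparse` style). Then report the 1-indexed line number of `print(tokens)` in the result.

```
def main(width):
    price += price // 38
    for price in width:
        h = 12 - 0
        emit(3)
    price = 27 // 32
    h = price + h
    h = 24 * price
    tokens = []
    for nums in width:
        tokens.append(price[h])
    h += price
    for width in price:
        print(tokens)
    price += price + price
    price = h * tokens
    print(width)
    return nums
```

12

Transformed code:
def main(width):
    price = price + price // 38
    for price in width:
        h = 12 - 0
        emit(3)
    price = 27 // 32
    h = price + h
    h = 24 * price
    tokens = [price[h] for nums in width]
    h = h + price
    for width in price:
        print(tokens)
    price = price + (price + price)
    price = h * tokens
    print(width)
    return nums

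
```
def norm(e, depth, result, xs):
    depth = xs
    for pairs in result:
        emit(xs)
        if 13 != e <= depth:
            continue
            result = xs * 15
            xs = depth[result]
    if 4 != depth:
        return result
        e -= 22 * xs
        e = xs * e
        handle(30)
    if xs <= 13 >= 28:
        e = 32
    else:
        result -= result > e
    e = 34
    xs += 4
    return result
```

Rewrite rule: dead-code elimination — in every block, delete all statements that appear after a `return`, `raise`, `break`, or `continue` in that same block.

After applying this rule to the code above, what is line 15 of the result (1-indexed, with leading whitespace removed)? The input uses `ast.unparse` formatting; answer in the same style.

return result

Transformed code:
def norm(e, depth, result, xs):
    depth = xs
    for pairs in result:
        emit(xs)
        if 13 != e <= depth:
            continue
    if 4 != depth:
        return result
    if xs <= 13 >= 28:
        e = 32
    else:
        result -= result > e
    e = 34
    xs += 4
    return result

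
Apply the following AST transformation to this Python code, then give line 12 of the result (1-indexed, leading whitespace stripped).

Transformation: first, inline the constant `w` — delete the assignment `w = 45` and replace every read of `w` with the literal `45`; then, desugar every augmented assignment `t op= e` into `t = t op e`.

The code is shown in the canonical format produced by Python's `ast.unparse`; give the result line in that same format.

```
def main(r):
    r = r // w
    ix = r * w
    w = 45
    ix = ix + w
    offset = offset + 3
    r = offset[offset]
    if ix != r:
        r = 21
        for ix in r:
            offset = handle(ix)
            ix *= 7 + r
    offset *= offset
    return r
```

offset = offset * offset

Transformed code:
def main(r):
    r = r // 45
    ix = r * 45
    ix = ix + 45
    offset = offset + 3
    r = offset[offset]
    if ix != r:
        r = 21
        for ix in r:
            offset = handle(ix)
            ix = ix * (7 + r)
    offset = offset * offset
    return r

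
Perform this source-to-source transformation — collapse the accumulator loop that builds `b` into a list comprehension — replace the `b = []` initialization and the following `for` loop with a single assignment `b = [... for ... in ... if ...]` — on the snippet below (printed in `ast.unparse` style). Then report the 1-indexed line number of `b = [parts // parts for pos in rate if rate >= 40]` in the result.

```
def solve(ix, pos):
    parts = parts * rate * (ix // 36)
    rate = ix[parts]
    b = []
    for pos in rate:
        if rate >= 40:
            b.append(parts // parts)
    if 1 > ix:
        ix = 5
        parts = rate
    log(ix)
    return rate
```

4

Transformed code:
def solve(ix, pos):
    parts = parts * rate * (ix // 36)
    rate = ix[parts]
    b = [parts // parts for pos in rate if rate >= 40]
    if 1 > ix:
        ix = 5
        parts = rate
    log(ix)
    return rate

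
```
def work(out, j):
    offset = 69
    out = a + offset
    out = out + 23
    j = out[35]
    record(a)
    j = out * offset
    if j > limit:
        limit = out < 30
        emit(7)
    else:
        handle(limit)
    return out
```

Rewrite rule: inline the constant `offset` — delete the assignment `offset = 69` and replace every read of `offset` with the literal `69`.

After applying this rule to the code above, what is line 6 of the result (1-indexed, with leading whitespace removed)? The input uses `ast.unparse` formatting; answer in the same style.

j = out * 69

Transformed code:
def work(out, j):
    out = a + 69
    out = out + 23
    j = out[35]
    record(a)
    j = out * 69
    if j > limit:
        limit = out < 30
        emit(7)
    else:
        handle(limit)
    return out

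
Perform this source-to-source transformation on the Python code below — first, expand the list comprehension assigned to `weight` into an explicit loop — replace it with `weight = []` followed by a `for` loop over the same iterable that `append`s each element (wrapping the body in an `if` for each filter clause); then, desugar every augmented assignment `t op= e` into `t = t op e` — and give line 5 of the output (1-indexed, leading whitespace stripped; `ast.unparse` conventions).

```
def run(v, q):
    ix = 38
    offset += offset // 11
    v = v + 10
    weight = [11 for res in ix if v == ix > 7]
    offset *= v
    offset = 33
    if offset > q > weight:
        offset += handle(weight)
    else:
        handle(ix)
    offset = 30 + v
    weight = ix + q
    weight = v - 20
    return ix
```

weight = []

Transformed code:
def run(v, q):
    ix = 38
    offset = offset + offset // 11
    v = v + 10
    weight = []
    for res in ix:
        if v == ix > 7:
            weight.append(11)
    offset = offset * v
    offset = 33
    if offset > q > weight:
        offset = offset + handle(weight)
    else:
        handle(ix)
    offset = 30 + v
    weight = ix + q
    weight = v - 20
    return ix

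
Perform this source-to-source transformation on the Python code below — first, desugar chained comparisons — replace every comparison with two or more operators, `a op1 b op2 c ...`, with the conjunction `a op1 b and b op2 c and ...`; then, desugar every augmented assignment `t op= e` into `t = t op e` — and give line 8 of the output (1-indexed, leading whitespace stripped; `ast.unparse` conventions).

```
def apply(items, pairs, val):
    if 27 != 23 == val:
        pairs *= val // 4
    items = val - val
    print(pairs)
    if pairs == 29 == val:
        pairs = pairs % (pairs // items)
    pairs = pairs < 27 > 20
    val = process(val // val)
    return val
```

pairs = pairs < 27 and 27 > 20

Transformed code:
def apply(items, pairs, val):
    if 27 != 23 and 23 == val:
        pairs = pairs * (val // 4)
    items = val - val
    print(pairs)
    if pairs == 29 and 29 == val:
        pairs = pairs % (pairs // items)
    pairs = pairs < 27 and 27 > 20
    val = process(val // val)
    return val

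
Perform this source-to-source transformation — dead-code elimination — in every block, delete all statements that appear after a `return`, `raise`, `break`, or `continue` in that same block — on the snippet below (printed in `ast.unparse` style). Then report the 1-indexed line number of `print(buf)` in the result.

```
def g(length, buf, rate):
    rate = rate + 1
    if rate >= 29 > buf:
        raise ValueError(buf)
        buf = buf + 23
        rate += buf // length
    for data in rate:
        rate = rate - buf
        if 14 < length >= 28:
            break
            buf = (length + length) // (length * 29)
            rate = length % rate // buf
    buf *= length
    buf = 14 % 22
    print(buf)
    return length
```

Transformed code:
def g(length, buf, rate):
    rate = rate + 1
    if rate >= 29 > buf:
        raise ValueError(buf)
    for data in rate:
        rate = rate - buf
        if 14 < length >= 28:
            break
    buf *= length
    buf = 14 % 22
    print(buf)
    return length

11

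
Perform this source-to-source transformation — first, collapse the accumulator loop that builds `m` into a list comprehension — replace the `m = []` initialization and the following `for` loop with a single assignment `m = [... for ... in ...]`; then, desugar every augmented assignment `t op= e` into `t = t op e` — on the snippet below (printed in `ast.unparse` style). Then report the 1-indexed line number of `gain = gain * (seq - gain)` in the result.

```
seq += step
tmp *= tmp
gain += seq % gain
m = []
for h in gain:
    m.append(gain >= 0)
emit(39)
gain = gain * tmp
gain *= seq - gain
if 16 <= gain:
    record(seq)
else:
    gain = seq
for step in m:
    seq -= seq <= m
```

Transformed code:
seq = seq + step
tmp = tmp * tmp
gain = gain + seq % gain
m = [gain >= 0 for h in gain]
emit(39)
gain = gain * tmp
gain = gain * (seq - gain)
if 16 <= gain:
    record(seq)
else:
    gain = seq
for step in m:
    seq = seq - (seq <= m)

7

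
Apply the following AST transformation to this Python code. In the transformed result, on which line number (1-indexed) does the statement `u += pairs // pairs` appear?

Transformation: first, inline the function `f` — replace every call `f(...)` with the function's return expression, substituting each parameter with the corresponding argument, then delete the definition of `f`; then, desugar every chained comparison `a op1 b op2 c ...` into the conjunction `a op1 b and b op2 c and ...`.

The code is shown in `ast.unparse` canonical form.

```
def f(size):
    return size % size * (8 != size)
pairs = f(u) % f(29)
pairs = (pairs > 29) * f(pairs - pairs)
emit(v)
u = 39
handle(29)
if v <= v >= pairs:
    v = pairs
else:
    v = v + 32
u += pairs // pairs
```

10

Transformed code:
pairs = u % u * (8 != u) % (29 % 29 * (8 != 29))
pairs = (pairs > 29) * ((pairs - pairs) % (pairs - pairs) * (8 != pairs - pairs))
emit(v)
u = 39
handle(29)
if v <= v and v >= pairs:
    v = pairs
else:
    v = v + 32
u += pairs // pairs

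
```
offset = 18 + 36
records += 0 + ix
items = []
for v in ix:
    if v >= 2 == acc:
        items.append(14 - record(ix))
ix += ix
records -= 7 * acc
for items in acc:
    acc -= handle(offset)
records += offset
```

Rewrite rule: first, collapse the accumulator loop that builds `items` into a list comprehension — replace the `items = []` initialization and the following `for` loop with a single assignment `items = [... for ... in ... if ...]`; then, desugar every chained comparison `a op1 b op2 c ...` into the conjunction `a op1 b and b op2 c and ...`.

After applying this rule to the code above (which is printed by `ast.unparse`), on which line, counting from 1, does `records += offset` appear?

8

Transformed code:
offset = 18 + 36
records += 0 + ix
items = [14 - record(ix) for v in ix if v >= 2 and 2 == acc]
ix += ix
records -= 7 * acc
for items in acc:
    acc -= handle(offset)
records += offset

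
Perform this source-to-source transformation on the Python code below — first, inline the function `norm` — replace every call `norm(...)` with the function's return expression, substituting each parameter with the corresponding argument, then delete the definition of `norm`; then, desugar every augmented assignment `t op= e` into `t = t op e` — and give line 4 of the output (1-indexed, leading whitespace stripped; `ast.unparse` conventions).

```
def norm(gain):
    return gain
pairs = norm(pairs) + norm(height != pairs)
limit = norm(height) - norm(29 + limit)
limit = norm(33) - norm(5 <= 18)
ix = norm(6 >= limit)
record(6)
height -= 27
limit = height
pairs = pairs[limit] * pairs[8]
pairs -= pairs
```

ix = 6 >= limit

Transformed code:
pairs = pairs + (height != pairs)
limit = height - (29 + limit)
limit = 33 - (5 <= 18)
ix = 6 >= limit
record(6)
height = height - 27
limit = height
pairs = pairs[limit] * pairs[8]
pairs = pairs - pairs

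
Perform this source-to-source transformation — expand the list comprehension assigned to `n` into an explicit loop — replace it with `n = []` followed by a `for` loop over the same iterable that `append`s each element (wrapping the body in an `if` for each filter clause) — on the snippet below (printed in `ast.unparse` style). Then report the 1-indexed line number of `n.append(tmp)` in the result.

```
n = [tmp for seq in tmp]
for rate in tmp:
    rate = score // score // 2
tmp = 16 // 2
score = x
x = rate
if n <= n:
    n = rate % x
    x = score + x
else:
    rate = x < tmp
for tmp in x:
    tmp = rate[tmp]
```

3

Transformed code:
n = []
for seq in tmp:
    n.append(tmp)
for rate in tmp:
    rate = score // score // 2
tmp = 16 // 2
score = x
x = rate
if n <= n:
    n = rate % x
    x = score + x
else:
    rate = x < tmp
for tmp in x:
    tmp = rate[tmp]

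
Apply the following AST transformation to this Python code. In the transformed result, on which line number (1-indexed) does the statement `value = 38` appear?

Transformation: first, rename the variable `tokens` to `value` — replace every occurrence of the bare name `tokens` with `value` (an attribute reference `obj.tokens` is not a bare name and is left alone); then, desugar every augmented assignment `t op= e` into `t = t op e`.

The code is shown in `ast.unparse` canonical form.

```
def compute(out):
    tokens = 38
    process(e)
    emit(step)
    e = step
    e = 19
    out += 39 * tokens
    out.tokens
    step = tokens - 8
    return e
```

Transformed code:
def compute(out):
    value = 38
    process(e)
    emit(step)
    e = step
    e = 19
    out = out + 39 * value
    out.tokens
    step = value - 8
    return e

2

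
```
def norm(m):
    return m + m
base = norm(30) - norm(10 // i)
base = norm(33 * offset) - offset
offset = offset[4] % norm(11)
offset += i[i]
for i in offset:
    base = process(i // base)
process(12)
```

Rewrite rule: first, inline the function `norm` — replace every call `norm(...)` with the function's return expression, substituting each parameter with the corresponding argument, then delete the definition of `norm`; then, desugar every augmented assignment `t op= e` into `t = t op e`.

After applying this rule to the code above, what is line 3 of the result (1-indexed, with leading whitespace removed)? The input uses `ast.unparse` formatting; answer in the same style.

Transformed code:
base = 30 + 30 - (10 // i + 10 // i)
base = 33 * offset + 33 * offset - offset
offset = offset[4] % (11 + 11)
offset = offset + i[i]
for i in offset:
    base = process(i // base)
process(12)

offset = offset[4] % (11 + 11)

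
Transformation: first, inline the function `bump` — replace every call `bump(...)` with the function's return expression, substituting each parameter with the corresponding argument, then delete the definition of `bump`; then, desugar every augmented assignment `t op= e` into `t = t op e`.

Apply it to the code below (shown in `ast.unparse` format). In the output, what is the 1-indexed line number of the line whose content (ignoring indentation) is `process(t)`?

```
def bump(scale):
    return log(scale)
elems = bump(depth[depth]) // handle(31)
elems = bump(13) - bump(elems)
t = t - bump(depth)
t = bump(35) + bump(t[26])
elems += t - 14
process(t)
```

6

Transformed code:
elems = log(depth[depth]) // handle(31)
elems = log(13) - log(elems)
t = t - log(depth)
t = log(35) + log(t[26])
elems = elems + (t - 14)
process(t)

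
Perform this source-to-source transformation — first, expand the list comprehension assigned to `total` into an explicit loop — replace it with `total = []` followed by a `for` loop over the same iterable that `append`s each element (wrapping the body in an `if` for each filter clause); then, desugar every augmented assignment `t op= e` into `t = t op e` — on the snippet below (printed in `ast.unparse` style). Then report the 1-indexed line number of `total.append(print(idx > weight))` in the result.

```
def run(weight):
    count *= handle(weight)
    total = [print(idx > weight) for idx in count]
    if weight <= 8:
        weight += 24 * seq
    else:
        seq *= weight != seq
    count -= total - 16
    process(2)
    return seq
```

5

Transformed code:
def run(weight):
    count = count * handle(weight)
    total = []
    for idx in count:
        total.append(print(idx > weight))
    if weight <= 8:
        weight = weight + 24 * seq
    else:
        seq = seq * (weight != seq)
    count = count - (total - 16)
    process(2)
    return seq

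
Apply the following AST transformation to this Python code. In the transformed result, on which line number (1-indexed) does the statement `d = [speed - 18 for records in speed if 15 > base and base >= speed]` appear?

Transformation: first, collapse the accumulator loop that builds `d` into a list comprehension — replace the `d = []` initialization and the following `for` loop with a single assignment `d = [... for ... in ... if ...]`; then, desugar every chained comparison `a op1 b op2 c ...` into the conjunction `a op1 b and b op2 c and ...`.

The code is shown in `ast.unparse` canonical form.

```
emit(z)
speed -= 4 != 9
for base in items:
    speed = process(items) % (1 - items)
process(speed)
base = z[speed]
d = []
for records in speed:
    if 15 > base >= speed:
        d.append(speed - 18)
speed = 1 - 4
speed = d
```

7

Transformed code:
emit(z)
speed -= 4 != 9
for base in items:
    speed = process(items) % (1 - items)
process(speed)
base = z[speed]
d = [speed - 18 for records in speed if 15 > base and base >= speed]
speed = 1 - 4
speed = d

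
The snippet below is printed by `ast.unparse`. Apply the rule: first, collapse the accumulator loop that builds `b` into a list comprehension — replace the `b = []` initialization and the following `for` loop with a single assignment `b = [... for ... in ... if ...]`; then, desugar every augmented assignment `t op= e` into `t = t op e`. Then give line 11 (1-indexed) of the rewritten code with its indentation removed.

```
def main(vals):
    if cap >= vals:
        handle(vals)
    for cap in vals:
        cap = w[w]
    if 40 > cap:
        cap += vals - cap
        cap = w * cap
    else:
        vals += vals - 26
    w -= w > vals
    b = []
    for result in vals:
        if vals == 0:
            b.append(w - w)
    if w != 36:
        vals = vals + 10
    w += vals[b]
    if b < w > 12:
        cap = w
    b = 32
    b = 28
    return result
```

Transformed code:
def main(vals):
    if cap >= vals:
        handle(vals)
    for cap in vals:
        cap = w[w]
    if 40 > cap:
        cap = cap + (vals - cap)
        cap = w * cap
    else:
        vals = vals + (vals - 26)
    w = w - (w > vals)
    b = [w - w for result in vals if vals == 0]
    if w != 36:
        vals = vals + 10
    w = w + vals[b]
    if b < w > 12:
        cap = w
    b = 32
    b = 28
    return result

w = w - (w > vals)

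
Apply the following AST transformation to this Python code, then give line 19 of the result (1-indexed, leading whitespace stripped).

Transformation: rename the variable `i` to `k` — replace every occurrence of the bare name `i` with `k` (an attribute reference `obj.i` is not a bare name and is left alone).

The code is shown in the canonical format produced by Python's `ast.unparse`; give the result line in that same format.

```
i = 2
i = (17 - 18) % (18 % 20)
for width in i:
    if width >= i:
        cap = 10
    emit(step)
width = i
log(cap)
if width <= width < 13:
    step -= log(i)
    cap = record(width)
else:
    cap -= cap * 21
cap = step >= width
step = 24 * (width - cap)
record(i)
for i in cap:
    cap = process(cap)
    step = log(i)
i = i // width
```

Transformed code:
k = 2
k = (17 - 18) % (18 % 20)
for width in k:
    if width >= k:
        cap = 10
    emit(step)
width = k
log(cap)
if width <= width < 13:
    step -= log(k)
    cap = record(width)
else:
    cap -= cap * 21
cap = step >= width
step = 24 * (width - cap)
record(k)
for k in cap:
    cap = process(cap)
    step = log(k)
k = k // width

step = log(k)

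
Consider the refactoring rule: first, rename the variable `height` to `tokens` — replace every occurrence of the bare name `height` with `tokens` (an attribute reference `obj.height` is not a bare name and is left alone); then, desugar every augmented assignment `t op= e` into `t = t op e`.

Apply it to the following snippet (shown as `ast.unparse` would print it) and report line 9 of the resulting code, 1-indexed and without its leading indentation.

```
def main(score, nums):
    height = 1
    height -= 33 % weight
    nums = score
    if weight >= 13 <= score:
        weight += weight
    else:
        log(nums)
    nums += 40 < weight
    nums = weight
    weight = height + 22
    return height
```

nums = nums + (40 < weight)

Transformed code:
def main(score, nums):
    tokens = 1
    tokens = tokens - 33 % weight
    nums = score
    if weight >= 13 <= score:
        weight = weight + weight
    else:
        log(nums)
    nums = nums + (40 < weight)
    nums = weight
    weight = tokens + 22
    return tokens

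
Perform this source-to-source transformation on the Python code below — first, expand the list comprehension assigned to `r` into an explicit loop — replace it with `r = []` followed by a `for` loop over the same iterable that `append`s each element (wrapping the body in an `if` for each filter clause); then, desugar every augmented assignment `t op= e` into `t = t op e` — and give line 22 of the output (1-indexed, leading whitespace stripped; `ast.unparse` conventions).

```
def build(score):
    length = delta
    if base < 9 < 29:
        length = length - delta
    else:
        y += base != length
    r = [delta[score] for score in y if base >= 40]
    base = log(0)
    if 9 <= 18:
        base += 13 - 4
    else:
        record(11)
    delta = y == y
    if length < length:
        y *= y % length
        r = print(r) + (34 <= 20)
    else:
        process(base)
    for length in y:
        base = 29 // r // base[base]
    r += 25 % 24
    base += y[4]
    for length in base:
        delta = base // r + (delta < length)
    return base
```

Transformed code:
def build(score):
    length = delta
    if base < 9 < 29:
        length = length - delta
    else:
        y = y + (base != length)
    r = []
    for score in y:
        if base >= 40:
            r.append(delta[score])
    base = log(0)
    if 9 <= 18:
        base = base + (13 - 4)
    else:
        record(11)
    delta = y == y
    if length < length:
        y = y * (y % length)
        r = print(r) + (34 <= 20)
    else:
        process(base)
    for length in y:
        base = 29 // r // base[base]
    r = r + 25 % 24
    base = base + y[4]
    for length in base:
        delta = base // r + (delta < length)
    return base

for length in y:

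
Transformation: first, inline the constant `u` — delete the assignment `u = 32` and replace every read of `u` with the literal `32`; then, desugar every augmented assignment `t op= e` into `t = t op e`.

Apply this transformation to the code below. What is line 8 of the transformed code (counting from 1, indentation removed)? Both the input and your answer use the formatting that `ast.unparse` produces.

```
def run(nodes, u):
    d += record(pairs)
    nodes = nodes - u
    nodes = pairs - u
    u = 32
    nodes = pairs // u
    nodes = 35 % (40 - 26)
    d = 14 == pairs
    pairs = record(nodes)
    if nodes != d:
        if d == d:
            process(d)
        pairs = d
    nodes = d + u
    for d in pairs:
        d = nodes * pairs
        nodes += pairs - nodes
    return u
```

pairs = record(nodes)

Transformed code:
def run(nodes, u):
    d = d + record(pairs)
    nodes = nodes - 32
    nodes = pairs - 32
    nodes = pairs // 32
    nodes = 35 % (40 - 26)
    d = 14 == pairs
    pairs = record(nodes)
    if nodes != d:
        if d == d:
            process(d)
        pairs = d
    nodes = d + 32
    for d in pairs:
        d = nodes * pairs
        nodes = nodes + (pairs - nodes)
    return 32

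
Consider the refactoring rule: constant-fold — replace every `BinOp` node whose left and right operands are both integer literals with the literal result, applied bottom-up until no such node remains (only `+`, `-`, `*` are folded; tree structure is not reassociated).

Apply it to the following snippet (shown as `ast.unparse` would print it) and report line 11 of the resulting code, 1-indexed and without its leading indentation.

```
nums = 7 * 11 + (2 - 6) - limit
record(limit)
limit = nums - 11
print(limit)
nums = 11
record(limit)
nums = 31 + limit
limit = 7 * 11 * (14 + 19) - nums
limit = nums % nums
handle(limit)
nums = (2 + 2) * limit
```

Transformed code:
nums = 73 - limit
record(limit)
limit = nums - 11
print(limit)
nums = 11
record(limit)
nums = 31 + limit
limit = 2541 - nums
limit = nums % nums
handle(limit)
nums = 4 * limit

nums = 4 * limit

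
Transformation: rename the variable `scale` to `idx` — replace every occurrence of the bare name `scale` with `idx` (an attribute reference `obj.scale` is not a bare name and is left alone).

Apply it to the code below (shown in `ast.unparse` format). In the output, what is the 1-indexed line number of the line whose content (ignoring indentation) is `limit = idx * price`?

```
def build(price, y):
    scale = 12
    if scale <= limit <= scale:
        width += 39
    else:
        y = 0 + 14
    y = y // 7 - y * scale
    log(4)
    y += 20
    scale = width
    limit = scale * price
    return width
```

11

Transformed code:
def build(price, y):
    idx = 12
    if idx <= limit <= idx:
        width += 39
    else:
        y = 0 + 14
    y = y // 7 - y * idx
    log(4)
    y += 20
    idx = width
    limit = idx * price
    return width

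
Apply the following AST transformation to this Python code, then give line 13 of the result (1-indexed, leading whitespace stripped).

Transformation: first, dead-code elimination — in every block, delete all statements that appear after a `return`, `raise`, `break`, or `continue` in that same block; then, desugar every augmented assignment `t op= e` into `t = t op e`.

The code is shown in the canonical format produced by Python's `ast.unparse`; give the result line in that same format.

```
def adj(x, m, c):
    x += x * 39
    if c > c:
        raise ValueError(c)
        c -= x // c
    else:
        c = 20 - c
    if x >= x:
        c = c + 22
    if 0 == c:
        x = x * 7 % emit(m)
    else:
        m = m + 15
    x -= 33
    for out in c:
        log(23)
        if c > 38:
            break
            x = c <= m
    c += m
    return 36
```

x = x - 33

Transformed code:
def adj(x, m, c):
    x = x + x * 39
    if c > c:
        raise ValueError(c)
    else:
        c = 20 - c
    if x >= x:
        c = c + 22
    if 0 == c:
        x = x * 7 % emit(m)
    else:
        m = m + 15
    x = x - 33
    for out in c:
        log(23)
        if c > 38:
            break
    c = c + m
    return 36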